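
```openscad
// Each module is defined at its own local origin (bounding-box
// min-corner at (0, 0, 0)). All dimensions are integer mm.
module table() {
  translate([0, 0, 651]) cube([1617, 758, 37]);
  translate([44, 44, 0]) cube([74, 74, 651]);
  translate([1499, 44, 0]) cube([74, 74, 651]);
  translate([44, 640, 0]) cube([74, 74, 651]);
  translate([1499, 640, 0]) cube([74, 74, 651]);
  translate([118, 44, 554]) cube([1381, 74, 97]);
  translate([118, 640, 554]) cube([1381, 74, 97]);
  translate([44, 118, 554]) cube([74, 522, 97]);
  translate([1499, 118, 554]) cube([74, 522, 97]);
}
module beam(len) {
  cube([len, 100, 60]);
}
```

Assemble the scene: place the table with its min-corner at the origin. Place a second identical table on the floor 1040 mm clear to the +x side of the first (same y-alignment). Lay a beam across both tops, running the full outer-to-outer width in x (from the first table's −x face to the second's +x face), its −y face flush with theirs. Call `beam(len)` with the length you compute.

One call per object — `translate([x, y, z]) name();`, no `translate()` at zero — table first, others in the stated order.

table();
translate([2657, 0, 0]) table();
translate([0, 0, 688]) beam(4274);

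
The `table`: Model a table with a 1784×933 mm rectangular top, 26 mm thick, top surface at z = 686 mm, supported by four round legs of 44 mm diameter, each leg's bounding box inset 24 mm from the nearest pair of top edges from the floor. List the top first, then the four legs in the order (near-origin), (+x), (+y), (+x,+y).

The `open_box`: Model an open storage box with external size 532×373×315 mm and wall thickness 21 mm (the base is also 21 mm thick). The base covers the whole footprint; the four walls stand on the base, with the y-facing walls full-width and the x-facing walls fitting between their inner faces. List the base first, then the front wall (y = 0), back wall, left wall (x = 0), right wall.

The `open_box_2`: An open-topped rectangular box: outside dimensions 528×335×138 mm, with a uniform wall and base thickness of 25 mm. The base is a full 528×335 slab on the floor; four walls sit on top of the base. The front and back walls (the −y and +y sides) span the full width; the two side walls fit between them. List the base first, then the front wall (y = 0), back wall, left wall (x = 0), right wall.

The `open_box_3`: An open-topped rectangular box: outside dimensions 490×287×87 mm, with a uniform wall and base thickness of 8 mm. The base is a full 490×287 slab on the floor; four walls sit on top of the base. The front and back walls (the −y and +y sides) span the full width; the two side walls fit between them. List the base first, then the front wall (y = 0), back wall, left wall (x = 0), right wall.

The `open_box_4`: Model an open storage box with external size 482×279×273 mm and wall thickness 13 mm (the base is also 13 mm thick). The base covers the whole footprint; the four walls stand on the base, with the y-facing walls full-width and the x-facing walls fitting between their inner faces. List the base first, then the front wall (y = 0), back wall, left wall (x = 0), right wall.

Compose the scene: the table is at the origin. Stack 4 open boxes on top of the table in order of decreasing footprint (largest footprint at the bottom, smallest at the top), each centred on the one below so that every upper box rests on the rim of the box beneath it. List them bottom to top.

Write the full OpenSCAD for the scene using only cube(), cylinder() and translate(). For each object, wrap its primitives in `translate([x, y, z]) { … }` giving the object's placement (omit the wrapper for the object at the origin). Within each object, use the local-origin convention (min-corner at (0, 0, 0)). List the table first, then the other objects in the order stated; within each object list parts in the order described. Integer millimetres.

translate([0, 0, 660]) cube([1784, 933, 26]);
translate([46, 46, 0]) cylinder(h = 660, r = 22);
translate([1738, 46, 0]) cylinder(h = 660, r = 22);
translate([46, 887, 0]) cylinder(h = 660, r = 22);
translate([1738, 887, 0]) cylinder(h = 660, r = 22);
translate([626, 280, 686]) {
  cube([532, 373, 21]);
  translate([0, 0, 21]) cube([532, 21, 294]);
  translate([0, 352, 21]) cube([532, 21, 294]);
  translate([0, 21, 21]) cube([21, 331, 294]);
  translate([511, 21, 21]) cube([21, 331, 294]);
}
translate([628, 299, 1001]) {
  cube([528, 335, 25]);
  translate([0, 0, 25]) cube([528, 25, 113]);
  translate([0, 310, 25]) cube([528, 25, 113]);
  translate([0, 25, 25]) cube([25, 285, 113]);
  translate([503, 25, 25]) cube([25, 285, 113]);
}
translate([647, 323, 1139]) {
  cube([490, 287, 8]);
  translate([0, 0, 8]) cube([490, 8, 79]);
  translate([0, 279, 8]) cube([490, 8, 79]);
  translate([0, 8, 8]) cube([8, 271, 79]);
  translate([482, 8, 8]) cube([8, 271, 79]);
}
translate([651, 327, 1226]) {
  cube([482, 279, 13]);
  translate([0, 0, 13]) cube([482, 13, 260]);
  translate([0, 266, 13]) cube([482, 13, 260]);
  translate([0, 13, 13]) cube([13, 253, 260]);
  translate([469, 13, 13]) cube([13, 253, 260]);
}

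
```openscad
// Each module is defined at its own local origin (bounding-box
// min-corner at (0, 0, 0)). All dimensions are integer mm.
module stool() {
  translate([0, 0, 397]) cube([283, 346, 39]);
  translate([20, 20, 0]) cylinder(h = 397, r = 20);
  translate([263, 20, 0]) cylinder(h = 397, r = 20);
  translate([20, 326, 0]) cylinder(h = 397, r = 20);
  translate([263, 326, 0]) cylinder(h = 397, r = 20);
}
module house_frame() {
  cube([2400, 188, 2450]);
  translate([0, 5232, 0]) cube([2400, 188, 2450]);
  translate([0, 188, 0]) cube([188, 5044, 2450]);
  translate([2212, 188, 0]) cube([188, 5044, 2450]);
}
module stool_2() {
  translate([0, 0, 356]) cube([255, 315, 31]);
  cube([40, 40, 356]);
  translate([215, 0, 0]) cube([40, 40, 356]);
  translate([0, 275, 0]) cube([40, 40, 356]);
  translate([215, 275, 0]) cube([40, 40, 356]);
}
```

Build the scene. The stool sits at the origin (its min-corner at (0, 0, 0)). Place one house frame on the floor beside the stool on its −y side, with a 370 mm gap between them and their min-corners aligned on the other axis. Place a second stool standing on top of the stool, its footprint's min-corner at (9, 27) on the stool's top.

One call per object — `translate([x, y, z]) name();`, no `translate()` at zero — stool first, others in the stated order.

stool();
translate([0, -5790, 0]) house_frame();
translate([9, 27, 436]) stool_2();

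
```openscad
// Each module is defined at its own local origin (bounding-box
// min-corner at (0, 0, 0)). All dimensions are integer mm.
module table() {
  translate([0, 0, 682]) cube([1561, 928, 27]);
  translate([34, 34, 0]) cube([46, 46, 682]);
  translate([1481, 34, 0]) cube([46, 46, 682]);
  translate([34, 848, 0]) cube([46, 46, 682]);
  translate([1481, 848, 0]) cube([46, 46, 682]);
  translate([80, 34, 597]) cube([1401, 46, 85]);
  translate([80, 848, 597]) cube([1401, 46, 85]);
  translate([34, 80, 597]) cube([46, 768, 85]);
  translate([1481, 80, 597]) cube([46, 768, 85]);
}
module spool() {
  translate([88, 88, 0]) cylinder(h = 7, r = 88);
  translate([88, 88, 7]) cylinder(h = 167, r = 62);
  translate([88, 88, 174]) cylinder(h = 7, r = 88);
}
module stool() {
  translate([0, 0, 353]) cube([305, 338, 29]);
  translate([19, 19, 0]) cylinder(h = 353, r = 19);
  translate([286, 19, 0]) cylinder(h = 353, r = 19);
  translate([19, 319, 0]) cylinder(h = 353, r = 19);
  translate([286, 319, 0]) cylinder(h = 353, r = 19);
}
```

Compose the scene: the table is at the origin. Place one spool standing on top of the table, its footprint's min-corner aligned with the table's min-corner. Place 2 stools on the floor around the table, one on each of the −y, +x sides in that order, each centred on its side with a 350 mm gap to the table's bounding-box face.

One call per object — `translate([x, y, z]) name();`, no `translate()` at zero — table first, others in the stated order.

table();
translate([0, 0, 709]) spool();
translate([628, -688, 0]) stool();
translate([1911, 295, 0]) stool();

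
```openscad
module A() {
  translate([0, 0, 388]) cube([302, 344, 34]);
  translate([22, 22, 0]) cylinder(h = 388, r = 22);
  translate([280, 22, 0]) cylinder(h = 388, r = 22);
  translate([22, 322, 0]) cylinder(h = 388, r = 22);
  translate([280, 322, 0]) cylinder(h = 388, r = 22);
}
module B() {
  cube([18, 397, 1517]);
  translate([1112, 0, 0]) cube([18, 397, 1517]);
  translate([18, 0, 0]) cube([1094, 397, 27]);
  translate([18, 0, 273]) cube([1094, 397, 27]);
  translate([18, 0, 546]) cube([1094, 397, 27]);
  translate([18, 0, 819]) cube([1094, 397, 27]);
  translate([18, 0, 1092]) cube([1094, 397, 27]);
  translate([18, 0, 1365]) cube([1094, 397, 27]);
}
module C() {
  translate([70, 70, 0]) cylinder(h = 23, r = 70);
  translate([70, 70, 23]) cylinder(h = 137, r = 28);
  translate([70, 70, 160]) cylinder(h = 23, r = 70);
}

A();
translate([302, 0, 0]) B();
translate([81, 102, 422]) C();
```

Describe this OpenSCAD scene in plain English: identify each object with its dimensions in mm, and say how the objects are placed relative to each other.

A is a four-legged stool. The seat is 302×344 mm, 34 mm thick, top at z = 422 mm. It stands on four round legs, each 44 mm in diameter, from z = 0 to the seat underside, each leg's axis is inset half a diameter from the nearest pair of seat edges (so the leg's bounding box is flush with the corner).

B is a bookshelf 1130 mm wide overall, 397 mm deep and 1517 mm tall. The two sides are 18 mm thick vertical panels. 6 horizontal shelves of 27 mm thickness span between the inner faces of the sides; the lowest shelf sits on the floor and shelves are stacked with a clear vertical gap of 246 mm between each pair.

C is a spool: two coaxial disc flanges of radius 70 mm and thickness 23 mm, joined by a core cylinder of radius 28 mm and height 137 mm. The lower flange rests on z = 0 and the three cylinders share a vertical axis.

The bookshelf is against the stool's +x side, with their −y faces flush. The spool is on top of the stool, centred.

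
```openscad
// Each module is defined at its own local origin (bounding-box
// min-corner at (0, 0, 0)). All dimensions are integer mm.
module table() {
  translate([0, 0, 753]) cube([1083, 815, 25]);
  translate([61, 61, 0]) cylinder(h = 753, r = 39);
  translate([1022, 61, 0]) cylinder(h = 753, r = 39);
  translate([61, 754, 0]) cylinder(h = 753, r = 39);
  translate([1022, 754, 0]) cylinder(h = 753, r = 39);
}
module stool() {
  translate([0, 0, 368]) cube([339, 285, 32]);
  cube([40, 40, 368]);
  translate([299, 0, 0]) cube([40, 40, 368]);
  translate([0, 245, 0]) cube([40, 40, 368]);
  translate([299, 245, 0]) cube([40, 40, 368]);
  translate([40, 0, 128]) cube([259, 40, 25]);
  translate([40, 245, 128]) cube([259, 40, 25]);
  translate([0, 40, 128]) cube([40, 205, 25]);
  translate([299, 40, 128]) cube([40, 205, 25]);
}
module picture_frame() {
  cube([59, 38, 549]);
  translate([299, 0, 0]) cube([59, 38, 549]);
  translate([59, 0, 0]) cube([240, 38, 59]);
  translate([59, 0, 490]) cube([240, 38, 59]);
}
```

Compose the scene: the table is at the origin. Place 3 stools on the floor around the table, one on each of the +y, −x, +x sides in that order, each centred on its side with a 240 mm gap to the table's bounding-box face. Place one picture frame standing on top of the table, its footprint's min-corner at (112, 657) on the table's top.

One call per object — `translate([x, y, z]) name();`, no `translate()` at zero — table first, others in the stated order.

table();
translate([372, 1055, 0]) stool();
translate([-579, 265, 0]) stool();
translate([1323, 265, 0]) stool();
translate([112, 657, 778]) picture_frame();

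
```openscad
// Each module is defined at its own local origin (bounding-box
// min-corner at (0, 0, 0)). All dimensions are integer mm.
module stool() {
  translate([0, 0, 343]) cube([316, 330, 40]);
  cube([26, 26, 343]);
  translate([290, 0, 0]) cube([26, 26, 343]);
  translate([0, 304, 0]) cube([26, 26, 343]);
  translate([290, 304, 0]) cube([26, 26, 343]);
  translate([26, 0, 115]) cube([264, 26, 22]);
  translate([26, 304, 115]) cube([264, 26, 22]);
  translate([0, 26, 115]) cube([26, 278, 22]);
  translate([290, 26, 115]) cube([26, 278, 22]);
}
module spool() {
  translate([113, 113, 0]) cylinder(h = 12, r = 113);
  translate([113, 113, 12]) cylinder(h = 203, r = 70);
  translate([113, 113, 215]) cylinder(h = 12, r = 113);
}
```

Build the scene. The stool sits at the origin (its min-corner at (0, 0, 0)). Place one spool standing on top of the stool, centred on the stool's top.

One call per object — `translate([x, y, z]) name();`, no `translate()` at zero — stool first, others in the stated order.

stool();
translate([45, 52, 383]) spool();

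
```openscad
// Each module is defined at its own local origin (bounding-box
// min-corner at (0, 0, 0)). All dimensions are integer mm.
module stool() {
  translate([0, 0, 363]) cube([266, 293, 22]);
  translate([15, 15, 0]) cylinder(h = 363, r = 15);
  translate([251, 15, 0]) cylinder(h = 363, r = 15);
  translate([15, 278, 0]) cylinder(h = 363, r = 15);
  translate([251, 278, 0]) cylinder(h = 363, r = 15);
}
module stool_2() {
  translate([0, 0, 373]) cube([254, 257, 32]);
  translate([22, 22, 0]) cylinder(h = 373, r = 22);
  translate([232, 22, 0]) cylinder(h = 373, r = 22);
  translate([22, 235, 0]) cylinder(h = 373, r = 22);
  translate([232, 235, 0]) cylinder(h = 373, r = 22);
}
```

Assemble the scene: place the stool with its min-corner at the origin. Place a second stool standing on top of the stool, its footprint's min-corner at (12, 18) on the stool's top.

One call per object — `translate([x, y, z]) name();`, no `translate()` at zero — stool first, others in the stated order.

stool();
translate([12, 18, 385]) stool_2();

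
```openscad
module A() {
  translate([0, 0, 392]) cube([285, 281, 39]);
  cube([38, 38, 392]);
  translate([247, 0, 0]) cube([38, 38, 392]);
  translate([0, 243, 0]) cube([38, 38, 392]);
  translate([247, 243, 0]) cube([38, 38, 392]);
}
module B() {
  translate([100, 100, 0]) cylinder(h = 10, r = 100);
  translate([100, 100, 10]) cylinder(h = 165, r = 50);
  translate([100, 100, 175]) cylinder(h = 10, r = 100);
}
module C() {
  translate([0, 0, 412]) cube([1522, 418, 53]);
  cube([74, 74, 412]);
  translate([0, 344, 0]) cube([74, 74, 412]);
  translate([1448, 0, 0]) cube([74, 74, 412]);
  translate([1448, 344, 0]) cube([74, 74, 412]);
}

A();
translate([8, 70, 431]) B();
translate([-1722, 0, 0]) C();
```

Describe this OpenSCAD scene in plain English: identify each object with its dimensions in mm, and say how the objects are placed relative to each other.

A is a simple wooden stool: a rectangular seat 285 mm (x) by 281 mm (y), 39 mm thick, top face at z = 431 mm, on four square legs, each 38×38 mm in cross-section. The legs rest on z = 0, each flush with a corner of the seat.

B is a spool: two coaxial disc flanges of radius 100 mm and thickness 10 mm, joined by a core cylinder of radius 50 mm and height 165 mm. The lower flange rests on z = 0 and the three cylinders share a vertical axis.

C is a bench: a 1522×418 mm seat slab, 53 mm thick, top at z = 465 mm, on four 74×74 mm square legs flush with the seat corners and standing on z = 0.

The spool is on top of the stool. The bench is on the floor beside the stool on its −x side.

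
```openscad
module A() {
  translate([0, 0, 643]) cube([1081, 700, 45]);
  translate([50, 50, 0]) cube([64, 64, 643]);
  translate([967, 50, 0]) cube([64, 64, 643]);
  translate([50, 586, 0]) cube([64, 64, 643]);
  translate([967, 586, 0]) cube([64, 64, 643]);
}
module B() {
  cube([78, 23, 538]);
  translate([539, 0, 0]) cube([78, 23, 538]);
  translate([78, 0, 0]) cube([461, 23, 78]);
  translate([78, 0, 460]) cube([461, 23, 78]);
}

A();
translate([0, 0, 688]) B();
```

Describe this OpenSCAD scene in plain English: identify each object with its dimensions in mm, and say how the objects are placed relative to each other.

A is a table with a 1081×700 mm rectangular top, 45 mm thick, top surface at z = 688 mm, supported by four 64×64 mm square legs, each inset 50 mm from the nearest pair of top edges, running from the floor.

B is a picture frame with a 461×382 mm rectangular opening (x by z) and a uniform 78 mm border on every side. Frame depth is 23 mm along y. It is built from two vertical stiles running the full outside height and two horizontal rails spanning the gap between the stiles.

The picture frame is on top of the table.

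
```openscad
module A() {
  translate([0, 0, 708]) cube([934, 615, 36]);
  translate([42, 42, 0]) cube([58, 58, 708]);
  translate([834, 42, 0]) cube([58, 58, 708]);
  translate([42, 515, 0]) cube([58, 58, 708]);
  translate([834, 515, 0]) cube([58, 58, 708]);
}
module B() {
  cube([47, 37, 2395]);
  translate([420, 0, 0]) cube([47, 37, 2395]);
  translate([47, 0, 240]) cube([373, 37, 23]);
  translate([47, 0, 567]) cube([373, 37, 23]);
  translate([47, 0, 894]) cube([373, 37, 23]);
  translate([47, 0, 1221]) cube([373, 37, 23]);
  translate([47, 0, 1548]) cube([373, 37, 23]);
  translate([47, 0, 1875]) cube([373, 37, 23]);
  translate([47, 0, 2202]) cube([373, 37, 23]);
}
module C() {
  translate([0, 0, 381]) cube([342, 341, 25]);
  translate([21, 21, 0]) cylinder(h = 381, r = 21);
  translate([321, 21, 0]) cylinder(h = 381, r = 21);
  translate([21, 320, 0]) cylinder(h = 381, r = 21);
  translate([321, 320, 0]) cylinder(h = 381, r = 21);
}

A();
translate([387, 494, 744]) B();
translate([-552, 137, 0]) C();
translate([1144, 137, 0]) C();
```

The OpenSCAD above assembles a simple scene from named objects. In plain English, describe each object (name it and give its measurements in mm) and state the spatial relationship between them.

A is a table: top 934 mm (x) × 615 mm (y), 36 mm thick, upper face at z = 744 mm, on four 58×58 mm square legs, each inset 42 mm from the nearest pair of top edges, running from z = 0 to the bottom of the top.

B is a wooden ladder with two side rails of 47×37 mm section and 2395 mm height, set 467 mm apart overall. Between them run 7 rectangular rungs (37 mm deep, 23 mm thick), front faces flush with the rails' −y face. The bottom of the first rung is 240 mm above the floor and each subsequent rung is 327 mm higher than the one below.

C is a four-legged stool. The seat is 342×341 mm, 25 mm thick, top at z = 406 mm. It stands on four round legs, each 42 mm in diameter, from z = 0 to the seat underside, each leg's axis is inset half a diameter from the nearest pair of seat edges (so the leg's bounding box is flush with the corner).

The ladder is on top of the table. Two stools sit around the table at the −x, +x sides.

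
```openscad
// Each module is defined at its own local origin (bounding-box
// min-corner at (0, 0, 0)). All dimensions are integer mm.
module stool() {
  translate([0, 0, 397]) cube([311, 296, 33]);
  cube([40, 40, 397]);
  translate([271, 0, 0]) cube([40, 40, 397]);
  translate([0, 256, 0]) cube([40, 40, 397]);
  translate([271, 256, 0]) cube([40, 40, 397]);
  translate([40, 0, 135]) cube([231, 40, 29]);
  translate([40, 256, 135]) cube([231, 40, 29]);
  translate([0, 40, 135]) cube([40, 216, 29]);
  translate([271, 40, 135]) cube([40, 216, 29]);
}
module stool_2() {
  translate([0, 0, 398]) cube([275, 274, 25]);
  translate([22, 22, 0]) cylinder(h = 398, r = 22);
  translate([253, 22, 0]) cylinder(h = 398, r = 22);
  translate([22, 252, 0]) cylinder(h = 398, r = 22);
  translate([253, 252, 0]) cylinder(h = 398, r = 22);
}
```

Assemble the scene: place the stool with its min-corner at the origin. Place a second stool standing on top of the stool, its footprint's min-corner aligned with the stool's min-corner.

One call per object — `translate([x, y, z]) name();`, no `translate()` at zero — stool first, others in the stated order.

stool();
translate([0, 0, 430]) stool_2();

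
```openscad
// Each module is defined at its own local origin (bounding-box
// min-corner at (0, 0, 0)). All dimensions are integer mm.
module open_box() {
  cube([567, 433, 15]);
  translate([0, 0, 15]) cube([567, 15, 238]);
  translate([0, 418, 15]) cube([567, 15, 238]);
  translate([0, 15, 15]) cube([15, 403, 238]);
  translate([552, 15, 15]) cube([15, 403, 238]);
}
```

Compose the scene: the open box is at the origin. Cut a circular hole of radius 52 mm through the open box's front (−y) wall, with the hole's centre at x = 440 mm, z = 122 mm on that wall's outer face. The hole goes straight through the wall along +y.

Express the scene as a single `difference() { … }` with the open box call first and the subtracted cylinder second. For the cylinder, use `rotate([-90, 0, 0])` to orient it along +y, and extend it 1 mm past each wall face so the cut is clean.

difference() {
  open_box();
  translate([440, -1, 122]) rotate([-90, 0, 0]) cylinder(h = 17, r = 52);
}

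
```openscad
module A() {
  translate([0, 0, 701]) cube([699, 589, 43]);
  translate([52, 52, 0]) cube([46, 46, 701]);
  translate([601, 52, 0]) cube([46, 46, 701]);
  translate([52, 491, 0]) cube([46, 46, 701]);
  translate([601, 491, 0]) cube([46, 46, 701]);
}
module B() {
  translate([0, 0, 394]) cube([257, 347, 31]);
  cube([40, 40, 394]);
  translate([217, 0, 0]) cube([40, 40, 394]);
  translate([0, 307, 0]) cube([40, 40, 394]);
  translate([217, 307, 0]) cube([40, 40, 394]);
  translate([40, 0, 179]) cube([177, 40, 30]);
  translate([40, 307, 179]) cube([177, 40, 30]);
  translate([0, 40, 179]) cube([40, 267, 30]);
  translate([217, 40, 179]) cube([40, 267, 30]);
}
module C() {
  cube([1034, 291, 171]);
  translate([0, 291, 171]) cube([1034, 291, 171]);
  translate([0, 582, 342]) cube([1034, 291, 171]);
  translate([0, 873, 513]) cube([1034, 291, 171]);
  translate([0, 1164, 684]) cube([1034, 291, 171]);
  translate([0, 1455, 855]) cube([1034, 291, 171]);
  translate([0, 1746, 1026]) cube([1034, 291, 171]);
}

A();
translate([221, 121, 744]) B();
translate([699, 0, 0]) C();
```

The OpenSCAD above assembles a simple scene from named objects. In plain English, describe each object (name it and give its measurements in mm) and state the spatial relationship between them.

A is a rectangular dining table. The top is 699×589×43 mm with its upper surface at z = 744 mm. It stands on four 46×46 mm square legs, each inset 52 mm from the nearest pair of top edges, running from the floor to the underside of the top.

B is a simple wooden stool: a rectangular seat 257 mm (x) by 347 mm (y), 31 mm thick, top face at z = 425 mm, on four square legs, each 40×40 mm in cross-section. The legs rest on z = 0, each flush with a corner of the seat. Four stretchers, 40 mm wide and 30 mm tall, connect adjacent legs with their undersides at z = 179 mm, each running between the inner faces of the legs it joins and aligned with the legs' outer faces on the other axis.

C is a straight staircase of 7 solid steps. Each step is 1034 mm wide (x), 291 mm deep (y, the going) and 171 mm tall (the rise). The first step rests on the floor; each subsequent step sits one going further in +y and one rise higher in +z, directly behind and above the previous step with no overlap.

The stool is on top of the table, centred. The staircase is against the table's +x side, with their −y faces flush.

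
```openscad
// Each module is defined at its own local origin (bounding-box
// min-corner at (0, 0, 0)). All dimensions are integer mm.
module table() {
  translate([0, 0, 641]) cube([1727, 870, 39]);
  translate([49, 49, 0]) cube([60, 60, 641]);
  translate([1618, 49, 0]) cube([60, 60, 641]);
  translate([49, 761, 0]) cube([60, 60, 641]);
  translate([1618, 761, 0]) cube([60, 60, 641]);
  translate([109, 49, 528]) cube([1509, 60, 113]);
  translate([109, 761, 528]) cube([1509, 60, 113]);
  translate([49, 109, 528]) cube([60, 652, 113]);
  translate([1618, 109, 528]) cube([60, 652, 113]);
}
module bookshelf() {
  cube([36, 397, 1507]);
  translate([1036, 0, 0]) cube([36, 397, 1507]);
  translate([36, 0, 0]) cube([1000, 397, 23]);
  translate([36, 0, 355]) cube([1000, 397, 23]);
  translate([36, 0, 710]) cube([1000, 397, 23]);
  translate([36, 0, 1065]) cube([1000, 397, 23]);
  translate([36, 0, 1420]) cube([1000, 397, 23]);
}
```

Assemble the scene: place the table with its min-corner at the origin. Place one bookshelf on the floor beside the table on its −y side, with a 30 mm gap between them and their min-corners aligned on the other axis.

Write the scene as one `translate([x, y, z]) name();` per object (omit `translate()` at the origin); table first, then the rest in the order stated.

table();
translate([0, -427, 0]) bookshelf();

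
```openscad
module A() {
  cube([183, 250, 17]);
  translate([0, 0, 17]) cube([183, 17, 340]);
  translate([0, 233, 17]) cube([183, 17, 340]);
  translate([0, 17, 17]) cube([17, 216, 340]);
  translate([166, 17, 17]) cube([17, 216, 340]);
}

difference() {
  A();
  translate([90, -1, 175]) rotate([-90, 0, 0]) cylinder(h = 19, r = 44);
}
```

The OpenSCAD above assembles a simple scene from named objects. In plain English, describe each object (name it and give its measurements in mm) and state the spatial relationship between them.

A is an open storage box with external size 183×250×357 mm and wall thickness 17 mm (the base is also 17 mm thick). The base covers the whole footprint; the four walls stand on the base, with the y-facing walls full-width and the x-facing walls fitting between their inner faces.

The open box has a circular hole of radius 44 mm through its front wall, centred at (x = 90, z = 175).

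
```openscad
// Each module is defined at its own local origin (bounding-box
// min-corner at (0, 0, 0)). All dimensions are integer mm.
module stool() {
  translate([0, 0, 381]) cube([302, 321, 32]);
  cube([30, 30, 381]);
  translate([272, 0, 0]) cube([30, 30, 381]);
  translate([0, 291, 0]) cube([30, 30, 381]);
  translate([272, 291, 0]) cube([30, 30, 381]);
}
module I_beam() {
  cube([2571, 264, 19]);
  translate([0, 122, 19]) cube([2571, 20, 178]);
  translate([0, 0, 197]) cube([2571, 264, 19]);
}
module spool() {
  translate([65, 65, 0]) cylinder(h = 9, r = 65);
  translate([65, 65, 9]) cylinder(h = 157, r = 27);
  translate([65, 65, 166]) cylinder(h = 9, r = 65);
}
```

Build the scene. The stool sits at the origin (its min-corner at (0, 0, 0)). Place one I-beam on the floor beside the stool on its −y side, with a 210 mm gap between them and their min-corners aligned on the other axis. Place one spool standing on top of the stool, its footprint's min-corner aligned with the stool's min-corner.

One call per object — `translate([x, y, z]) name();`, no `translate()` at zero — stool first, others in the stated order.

stool();
translate([0, -474, 0]) I_beam();
translate([0, 0, 413]) spool();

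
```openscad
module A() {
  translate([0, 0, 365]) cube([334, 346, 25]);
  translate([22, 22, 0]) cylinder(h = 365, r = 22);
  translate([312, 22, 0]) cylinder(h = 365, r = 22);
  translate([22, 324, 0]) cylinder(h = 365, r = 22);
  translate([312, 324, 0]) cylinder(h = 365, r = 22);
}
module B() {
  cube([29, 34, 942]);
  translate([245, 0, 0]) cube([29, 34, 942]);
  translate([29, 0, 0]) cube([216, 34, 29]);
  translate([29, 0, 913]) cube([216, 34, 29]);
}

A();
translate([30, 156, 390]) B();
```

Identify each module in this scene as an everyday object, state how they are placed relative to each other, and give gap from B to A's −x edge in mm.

The picture frame's min-x is at 30; the stool's min-x is 0; gap = 30 mm.

A is a stool. B is a picture frame. The picture frame is on top of the stool, centred. The gap from the picture frame to the stool's −x edge is 30 mm.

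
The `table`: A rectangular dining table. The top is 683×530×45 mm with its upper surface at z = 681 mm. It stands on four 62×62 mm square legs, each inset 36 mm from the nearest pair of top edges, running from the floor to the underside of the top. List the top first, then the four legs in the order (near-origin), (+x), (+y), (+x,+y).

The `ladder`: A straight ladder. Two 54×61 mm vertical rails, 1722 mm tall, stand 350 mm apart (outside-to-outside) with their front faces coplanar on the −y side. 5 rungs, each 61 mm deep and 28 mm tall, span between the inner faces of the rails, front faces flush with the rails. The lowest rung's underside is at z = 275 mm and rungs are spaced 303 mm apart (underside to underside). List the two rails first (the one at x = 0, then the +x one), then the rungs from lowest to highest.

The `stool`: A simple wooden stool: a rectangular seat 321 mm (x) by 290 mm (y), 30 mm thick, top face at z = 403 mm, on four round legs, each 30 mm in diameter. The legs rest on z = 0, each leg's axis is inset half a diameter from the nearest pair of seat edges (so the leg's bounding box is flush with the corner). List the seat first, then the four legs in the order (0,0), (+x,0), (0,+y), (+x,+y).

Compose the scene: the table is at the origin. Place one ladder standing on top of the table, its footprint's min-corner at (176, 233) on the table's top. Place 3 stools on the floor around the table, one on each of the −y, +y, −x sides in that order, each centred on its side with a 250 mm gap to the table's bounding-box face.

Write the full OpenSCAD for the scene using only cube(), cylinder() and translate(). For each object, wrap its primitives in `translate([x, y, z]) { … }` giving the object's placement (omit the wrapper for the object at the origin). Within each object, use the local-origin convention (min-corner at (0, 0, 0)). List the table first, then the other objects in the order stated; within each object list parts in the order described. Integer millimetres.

translate([0, 0, 636]) cube([683, 530, 45]);
translate([36, 36, 0]) cube([62, 62, 636]);
translate([585, 36, 0]) cube([62, 62, 636]);
translate([36, 432, 0]) cube([62, 62, 636]);
translate([585, 432, 0]) cube([62, 62, 636]);
translate([176, 233, 681]) {
  cube([54, 61, 1722]);
  translate([296, 0, 0]) cube([54, 61, 1722]);
  translate([54, 0, 275]) cube([242, 61, 28]);
  translate([54, 0, 578]) cube([242, 61, 28]);
  translate([54, 0, 881]) cube([242, 61, 28]);
  translate([54, 0, 1184]) cube([242, 61, 28]);
  translate([54, 0, 1487]) cube([242, 61, 28]);
}
translate([181, -540, 0]) {
  translate([0, 0, 373]) cube([321, 290, 30]);
  translate([15, 15, 0]) cylinder(h = 373, r = 15);
  translate([306, 15, 0]) cylinder(h = 373, r = 15);
  translate([15, 275, 0]) cylinder(h = 373, r = 15);
  translate([306, 275, 0]) cylinder(h = 373, r = 15);
}
translate([181, 780, 0]) {
  translate([0, 0, 373]) cube([321, 290, 30]);
  translate([15, 15, 0]) cylinder(h = 373, r = 15);
  translate([306, 15, 0]) cylinder(h = 373, r = 15);
  translate([15, 275, 0]) cylinder(h = 373, r = 15);
  translate([306, 275, 0]) cylinder(h = 373, r = 15);
}
translate([-571, 120, 0]) {
  translate([0, 0, 373]) cube([321, 290, 30]);
  translate([15, 15, 0]) cylinder(h = 373, r = 15);
  translate([306, 15, 0]) cylinder(h = 373, r = 15);
  translate([15, 275, 0]) cylinder(h = 373, r = 15);
  translate([306, 275, 0]) cylinder(h = 373, r = 15);
}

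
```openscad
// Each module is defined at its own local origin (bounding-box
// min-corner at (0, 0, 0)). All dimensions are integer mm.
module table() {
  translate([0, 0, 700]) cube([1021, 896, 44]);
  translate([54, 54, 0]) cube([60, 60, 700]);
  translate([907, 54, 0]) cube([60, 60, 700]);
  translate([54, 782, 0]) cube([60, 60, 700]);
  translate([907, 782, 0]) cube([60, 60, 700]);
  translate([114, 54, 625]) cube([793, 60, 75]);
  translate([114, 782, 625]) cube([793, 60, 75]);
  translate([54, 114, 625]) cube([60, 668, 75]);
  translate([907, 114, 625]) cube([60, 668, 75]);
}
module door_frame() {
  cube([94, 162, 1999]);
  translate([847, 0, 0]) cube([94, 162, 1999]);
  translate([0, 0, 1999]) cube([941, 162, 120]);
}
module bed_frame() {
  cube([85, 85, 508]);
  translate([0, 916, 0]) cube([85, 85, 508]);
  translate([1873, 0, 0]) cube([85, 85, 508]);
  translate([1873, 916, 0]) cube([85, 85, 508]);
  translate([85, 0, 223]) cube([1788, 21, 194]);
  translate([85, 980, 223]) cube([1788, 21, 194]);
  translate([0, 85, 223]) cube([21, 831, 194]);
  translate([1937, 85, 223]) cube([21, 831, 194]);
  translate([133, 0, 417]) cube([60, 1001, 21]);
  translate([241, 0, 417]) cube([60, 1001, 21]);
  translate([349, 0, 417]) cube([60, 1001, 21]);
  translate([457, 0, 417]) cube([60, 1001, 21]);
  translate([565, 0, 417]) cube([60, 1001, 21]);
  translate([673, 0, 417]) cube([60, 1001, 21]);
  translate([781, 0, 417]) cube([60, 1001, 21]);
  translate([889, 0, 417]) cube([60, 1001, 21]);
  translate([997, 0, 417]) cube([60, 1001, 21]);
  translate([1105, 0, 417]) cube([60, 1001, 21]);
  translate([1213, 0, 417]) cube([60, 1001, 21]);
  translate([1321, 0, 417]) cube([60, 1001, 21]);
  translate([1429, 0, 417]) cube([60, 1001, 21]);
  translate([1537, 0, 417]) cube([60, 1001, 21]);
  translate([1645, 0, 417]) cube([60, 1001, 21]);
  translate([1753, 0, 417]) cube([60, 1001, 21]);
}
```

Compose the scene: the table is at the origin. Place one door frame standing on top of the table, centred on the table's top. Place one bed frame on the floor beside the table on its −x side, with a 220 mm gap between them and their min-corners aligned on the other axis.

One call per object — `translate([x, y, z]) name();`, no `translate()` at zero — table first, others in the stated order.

table();
translate([40, 367, 744]) door_frame();
translate([-2178, 0, 0]) bed_frame();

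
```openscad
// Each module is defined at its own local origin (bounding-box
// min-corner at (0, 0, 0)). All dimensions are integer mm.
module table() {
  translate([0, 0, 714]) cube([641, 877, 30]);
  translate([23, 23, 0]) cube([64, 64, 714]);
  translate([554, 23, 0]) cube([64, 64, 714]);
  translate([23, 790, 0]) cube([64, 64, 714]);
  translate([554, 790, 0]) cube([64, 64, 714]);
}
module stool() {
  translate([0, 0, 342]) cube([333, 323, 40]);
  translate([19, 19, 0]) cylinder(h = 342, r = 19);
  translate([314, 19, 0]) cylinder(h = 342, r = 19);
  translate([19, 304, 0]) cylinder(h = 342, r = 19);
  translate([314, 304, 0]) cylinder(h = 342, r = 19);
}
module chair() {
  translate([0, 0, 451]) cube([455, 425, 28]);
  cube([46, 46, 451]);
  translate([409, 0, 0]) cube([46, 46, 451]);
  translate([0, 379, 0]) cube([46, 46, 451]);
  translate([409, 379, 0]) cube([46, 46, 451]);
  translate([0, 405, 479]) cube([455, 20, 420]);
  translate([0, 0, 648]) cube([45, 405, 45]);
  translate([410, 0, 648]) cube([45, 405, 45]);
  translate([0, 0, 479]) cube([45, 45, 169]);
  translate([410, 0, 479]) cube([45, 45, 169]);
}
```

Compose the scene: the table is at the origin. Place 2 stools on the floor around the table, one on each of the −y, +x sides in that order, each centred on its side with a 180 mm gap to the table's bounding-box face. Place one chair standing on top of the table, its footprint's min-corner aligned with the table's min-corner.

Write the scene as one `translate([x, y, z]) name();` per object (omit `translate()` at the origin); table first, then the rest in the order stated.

table();
translate([154, -503, 0]) stool();
translate([821, 277, 0]) stool();
translate([0, 0, 744]) chair();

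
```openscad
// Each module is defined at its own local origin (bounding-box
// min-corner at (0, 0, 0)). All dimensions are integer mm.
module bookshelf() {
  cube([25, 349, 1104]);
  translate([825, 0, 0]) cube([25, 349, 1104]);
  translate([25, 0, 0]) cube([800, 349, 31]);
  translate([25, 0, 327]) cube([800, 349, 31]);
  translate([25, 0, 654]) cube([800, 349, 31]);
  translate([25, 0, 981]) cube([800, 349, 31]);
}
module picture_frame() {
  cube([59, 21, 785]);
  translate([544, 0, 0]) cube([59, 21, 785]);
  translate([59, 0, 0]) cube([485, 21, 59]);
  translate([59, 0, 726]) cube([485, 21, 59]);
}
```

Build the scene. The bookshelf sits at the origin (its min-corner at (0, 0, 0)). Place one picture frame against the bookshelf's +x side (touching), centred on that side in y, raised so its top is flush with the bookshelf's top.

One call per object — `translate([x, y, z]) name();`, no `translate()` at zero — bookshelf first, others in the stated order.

bookshelf();
translate([850, 164, 319]) picture_frame();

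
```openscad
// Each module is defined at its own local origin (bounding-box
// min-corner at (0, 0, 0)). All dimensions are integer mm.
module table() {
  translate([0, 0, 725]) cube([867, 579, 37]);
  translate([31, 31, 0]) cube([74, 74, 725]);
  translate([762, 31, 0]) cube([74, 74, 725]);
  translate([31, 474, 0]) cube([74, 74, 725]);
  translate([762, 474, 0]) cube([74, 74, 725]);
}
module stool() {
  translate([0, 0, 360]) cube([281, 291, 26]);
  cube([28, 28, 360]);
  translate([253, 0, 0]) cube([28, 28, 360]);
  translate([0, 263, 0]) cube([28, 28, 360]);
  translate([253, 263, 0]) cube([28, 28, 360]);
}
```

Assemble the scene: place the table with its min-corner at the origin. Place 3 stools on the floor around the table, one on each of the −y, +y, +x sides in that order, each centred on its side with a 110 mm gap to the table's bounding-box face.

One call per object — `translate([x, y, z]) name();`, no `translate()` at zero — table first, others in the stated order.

table();
translate([293, -401, 0]) stool();
translate([293, 689, 0]) stool();
translate([977, 144, 0]) stool();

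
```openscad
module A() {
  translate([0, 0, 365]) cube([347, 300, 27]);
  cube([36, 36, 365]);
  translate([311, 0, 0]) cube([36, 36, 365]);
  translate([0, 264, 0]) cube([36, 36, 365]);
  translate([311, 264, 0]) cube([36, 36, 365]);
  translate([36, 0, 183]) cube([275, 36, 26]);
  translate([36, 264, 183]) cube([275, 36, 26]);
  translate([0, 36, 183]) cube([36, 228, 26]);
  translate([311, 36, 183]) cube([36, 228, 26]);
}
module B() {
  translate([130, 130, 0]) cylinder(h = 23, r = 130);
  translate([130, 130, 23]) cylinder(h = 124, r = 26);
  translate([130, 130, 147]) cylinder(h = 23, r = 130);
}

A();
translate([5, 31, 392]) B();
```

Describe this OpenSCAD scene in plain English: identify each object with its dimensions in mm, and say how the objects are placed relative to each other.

A is a simple wooden stool: a rectangular seat 347 mm (x) by 300 mm (y), 27 mm thick, top face at z = 392 mm, on four square legs, each 36×36 mm in cross-section. The legs rest on z = 0, each flush with a corner of the seat. Four stretchers, 36 mm wide and 26 mm tall, connect adjacent legs with their undersides at z = 183 mm, each running between the inner faces of the legs it joins and aligned with the legs' outer faces on the other axis.

B is a spool: two coaxial disc flanges of radius 130 mm and thickness 23 mm, joined by a core cylinder of radius 26 mm and height 124 mm. The lower flange rests on z = 0 and the three cylinders share a vertical axis.

The spool is on top of the stool.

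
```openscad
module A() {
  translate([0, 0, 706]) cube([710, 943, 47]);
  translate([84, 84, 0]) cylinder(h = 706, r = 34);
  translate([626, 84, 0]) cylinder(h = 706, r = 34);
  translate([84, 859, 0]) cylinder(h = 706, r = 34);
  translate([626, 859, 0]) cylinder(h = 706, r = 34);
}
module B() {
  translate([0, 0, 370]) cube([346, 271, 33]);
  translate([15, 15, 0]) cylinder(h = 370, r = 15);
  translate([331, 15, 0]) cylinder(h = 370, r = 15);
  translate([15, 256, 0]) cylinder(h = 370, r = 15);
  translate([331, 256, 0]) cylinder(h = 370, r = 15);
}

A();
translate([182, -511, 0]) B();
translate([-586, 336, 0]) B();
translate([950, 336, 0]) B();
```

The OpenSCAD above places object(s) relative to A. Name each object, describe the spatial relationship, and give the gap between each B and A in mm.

A is a table. B is a stool. Three stools sit around the table at the −y, −x, +x sides. The gap between each stool and the table is 240 mm.

Each stool's nearest face is 240 mm from the table's bounding box.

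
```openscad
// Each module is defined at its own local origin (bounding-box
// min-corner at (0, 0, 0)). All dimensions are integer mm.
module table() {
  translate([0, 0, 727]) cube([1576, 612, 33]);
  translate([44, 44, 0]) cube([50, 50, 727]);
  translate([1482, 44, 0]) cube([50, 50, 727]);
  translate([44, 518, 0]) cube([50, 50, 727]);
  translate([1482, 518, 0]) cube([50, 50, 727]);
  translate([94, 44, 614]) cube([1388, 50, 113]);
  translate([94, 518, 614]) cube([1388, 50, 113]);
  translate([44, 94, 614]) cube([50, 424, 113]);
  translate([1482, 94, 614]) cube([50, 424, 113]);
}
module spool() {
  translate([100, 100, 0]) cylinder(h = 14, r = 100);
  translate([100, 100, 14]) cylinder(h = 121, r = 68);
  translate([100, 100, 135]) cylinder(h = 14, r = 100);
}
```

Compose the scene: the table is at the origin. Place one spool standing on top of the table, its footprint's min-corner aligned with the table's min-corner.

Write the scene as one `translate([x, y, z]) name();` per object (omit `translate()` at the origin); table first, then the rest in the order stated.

table();
translate([0, 0, 760]) spool();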